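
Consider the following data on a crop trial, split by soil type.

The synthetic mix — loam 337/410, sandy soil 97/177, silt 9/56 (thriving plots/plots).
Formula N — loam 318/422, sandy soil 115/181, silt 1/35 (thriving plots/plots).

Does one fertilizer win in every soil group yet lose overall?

No

Loam: the synthetic mix 337/410 = 82.2%, Formula N 318/422 = 75.4% → the synthetic mix
Sandy soil: the synthetic mix 97/177 = 54.8%, Formula N 115/181 = 63.5% → Formula N
Silt: the synthetic mix 9/56 = 16.1%, Formula N 1/35 = 2.9% → the synthetic mix
Overall: the synthetic mix 443/643 = 68.9%, Formula N 434/638 = 68.0% → the synthetic mix
Neither sweeps: the synthetic mix wins 2 of 3 groups, Formula N wins 1. The synthetic mix wins overall but not every group — no Simpson reversal.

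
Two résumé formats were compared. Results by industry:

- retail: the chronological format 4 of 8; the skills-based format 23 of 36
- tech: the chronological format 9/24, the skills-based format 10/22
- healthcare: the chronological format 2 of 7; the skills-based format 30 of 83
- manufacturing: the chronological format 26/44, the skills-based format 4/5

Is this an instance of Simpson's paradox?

Yes

Retail: the chronological format 4/8 = 50.0%, the skills-based format 23/36 = 63.9% → the skills-based format
Tech: the chronological format 9/24 = 37.5%, the skills-based format 10/22 = 45.5% → the skills-based format
Healthcare: the chronological format 2/7 = 28.6%, the skills-based format 30/83 = 36.1% → the skills-based format
Manufacturing: the chronological format 26/44 = 59.1%, the skills-based format 4/5 = 80.0% → the skills-based format
Overall: the chronological format 41/83 = 49.4%, the skills-based format 67/146 = 45.9% → the chronological format
The skills-based format wins each industry group but the chronological format wins overall — the comparison reverses. The skills-based format's applications skew toward healthcare, which has a lower base rate.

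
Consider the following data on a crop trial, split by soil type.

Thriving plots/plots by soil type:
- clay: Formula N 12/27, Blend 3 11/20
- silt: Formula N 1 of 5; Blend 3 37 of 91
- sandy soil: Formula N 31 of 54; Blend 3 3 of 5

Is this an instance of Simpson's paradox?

Yes

Clay: Formula N 12/27 = 44.4%, Blend 3 11/20 = 55.0% → Blend 3
Silt: Formula N 1/5 = 20.0%, Blend 3 37/91 = 40.7% → Blend 3
Sandy soil: Formula N 31/54 = 57.4%, Blend 3 3/5 = 60.0% → Blend 3
Overall: Formula N 44/86 = 51.2%, Blend 3 51/116 = 44.0% → Formula N
Blend 3 wins each soil group but Formula N wins overall — the comparison reverses. Blend 3's plots skew toward silt, which has a lower base rate.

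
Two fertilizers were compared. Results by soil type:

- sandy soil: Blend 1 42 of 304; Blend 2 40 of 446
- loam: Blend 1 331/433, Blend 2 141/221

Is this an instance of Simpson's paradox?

Sandy soil: Blend 1 42/304 = 13.8%, Blend 2 40/446 = 9.0% → Blend 1
Loam: Blend 1 331/433 = 76.4%, Blend 2 141/221 = 63.8% → Blend 1
Overall: Blend 1 373/737 = 50.6%, Blend 2 181/667 = 27.1% → Blend 1
Blend 1 wins overall and in every soil group — no reversal.

No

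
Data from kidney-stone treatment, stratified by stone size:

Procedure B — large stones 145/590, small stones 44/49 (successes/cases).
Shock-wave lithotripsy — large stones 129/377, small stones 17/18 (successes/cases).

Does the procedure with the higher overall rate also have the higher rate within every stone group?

Yes

Large stones: Procedure B 145/590 = 24.6%, shock-wave lithotripsy 129/377 = 34.2% → shock-wave lithotripsy
Small stones: Procedure B 44/49 = 89.8%, shock-wave lithotripsy 17/18 = 94.4% → shock-wave lithotripsy
Overall: Procedure B 189/639 = 29.6%, shock-wave lithotripsy 146/395 = 37.0% → shock-wave lithotripsy
Shock-wave lithotripsy wins overall and in every stone group — no reversal.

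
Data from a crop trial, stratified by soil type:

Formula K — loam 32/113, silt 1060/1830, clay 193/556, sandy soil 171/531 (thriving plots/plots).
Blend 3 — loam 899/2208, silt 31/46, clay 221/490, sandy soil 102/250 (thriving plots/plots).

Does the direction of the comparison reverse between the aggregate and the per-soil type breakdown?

Yes

Loam: Formula K 32/113 = 28.3%, Blend 3 899/2208 = 40.7% → Blend 3
Silt: Formula K 1060/1830 = 57.9%, Blend 3 31/46 = 67.4% → Blend 3
Clay: Formula K 193/556 = 34.7%, Blend 3 221/490 = 45.1% → Blend 3
Sandy soil: Formula K 171/531 = 32.2%, Blend 3 102/250 = 40.8% → Blend 3
Overall: Formula K 1456/3030 = 48.1%, Blend 3 1253/2994 = 41.9% → Formula K
Blend 3 wins each soil group but Formula K wins overall — the comparison reverses. Blend 3's plots skew toward loam, which has a lower base rate.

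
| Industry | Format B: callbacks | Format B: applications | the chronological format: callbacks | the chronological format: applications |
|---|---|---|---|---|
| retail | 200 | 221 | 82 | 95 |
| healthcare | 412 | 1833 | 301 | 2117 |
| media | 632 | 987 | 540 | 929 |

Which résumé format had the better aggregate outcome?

Retail: Format B 200/221 = 90.5%, the chronological format 82/95 = 86.3% → Format B
Healthcare: Format B 412/1833 = 22.5%, the chronological format 301/2117 = 14.2% → Format B
Media: Format B 632/987 = 64.0%, the chronological format 540/929 = 58.1% → Format B
Overall: Format B 1244/3041 = 40.9%, the chronological format 923/3141 = 29.4% → Format B

Format B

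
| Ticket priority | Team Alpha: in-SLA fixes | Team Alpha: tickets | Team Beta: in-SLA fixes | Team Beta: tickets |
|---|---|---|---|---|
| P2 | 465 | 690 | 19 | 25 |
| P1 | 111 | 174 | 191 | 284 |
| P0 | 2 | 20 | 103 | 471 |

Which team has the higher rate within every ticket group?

P2: Team Alpha 465/690 = 67.4%, Team Beta 19/25 = 76.0% → Team Beta
P1: Team Alpha 111/174 = 63.8%, Team Beta 191/284 = 67.3% → Team Beta
P0: Team Alpha 2/20 = 10.0%, Team Beta 103/471 = 21.9% → Team Beta
Team Beta has the higher rate in all 3 groups.

Team Beta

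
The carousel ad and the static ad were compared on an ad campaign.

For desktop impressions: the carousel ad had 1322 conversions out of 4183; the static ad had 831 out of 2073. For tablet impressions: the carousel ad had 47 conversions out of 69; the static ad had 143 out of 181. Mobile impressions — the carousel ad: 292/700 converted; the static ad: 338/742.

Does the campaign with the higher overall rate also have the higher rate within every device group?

Yes

Desktop: the carousel ad 1322/4183 = 31.6%, the static ad 831/2073 = 40.1% → the static ad
Tablet: the carousel ad 47/69 = 68.1%, the static ad 143/181 = 79.0% → the static ad
Mobile: the carousel ad 292/700 = 41.7%, the static ad 338/742 = 45.6% → the static ad
Overall: the carousel ad 1661/4952 = 33.5%, the static ad 1312/2996 = 43.8% → the static ad
The static ad wins overall and in every device group — no reversal.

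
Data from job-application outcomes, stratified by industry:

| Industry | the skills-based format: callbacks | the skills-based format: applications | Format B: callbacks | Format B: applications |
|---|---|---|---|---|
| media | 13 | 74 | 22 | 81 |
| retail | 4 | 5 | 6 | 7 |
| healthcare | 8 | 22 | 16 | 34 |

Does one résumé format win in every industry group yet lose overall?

No

Media: the skills-based format 13/74 = 17.6%, Format B 22/81 = 27.2% → Format B
Retail: the skills-based format 4/5 = 80.0%, Format B 6/7 = 85.7% → Format B
Healthcare: the skills-based format 8/22 = 36.4%, Format B 16/34 = 47.1% → Format B
Overall: the skills-based format 25/101 = 24.8%, Format B 44/122 = 36.1% → Format B
Format B wins overall and in every industry group — no reversal.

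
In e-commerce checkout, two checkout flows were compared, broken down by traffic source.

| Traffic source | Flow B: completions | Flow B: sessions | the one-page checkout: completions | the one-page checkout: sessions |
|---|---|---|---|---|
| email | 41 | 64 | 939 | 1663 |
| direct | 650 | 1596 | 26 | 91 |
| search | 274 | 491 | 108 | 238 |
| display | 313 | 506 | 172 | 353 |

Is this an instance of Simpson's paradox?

Email: Flow B 41/64 = 64.1%, the one-page checkout 939/1663 = 56.5% → Flow B
Direct: Flow B 650/1596 = 40.7%, the one-page checkout 26/91 = 28.6% → Flow B
Search: Flow B 274/491 = 55.8%, the one-page checkout 108/238 = 45.4% → Flow B
Display: Flow B 313/506 = 61.9%, the one-page checkout 172/353 = 48.7% → Flow B
Overall: Flow B 1278/2657 = 48.1%, the one-page checkout 1245/2345 = 53.1% → the one-page checkout
Flow B wins each traffic group but the one-page checkout wins overall — the comparison reverses. Flow B's sessions skew toward direct, which has a lower base rate.

Yes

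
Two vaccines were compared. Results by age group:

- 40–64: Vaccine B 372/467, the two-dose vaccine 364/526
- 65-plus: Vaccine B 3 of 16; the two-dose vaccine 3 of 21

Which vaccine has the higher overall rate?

Vaccine B

40–64: Vaccine B 372/467 = 79.7%, the two-dose vaccine 364/526 = 69.2% → Vaccine B
65-plus: Vaccine B 3/16 = 18.8%, the two-dose vaccine 3/21 = 14.3% → Vaccine B
Overall: Vaccine B 375/483 = 77.6%, the two-dose vaccine 367/547 = 67.1% → Vaccine B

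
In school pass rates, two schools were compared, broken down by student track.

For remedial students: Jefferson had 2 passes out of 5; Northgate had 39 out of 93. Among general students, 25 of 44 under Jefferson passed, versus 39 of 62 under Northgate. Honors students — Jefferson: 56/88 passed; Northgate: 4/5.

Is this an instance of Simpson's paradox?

Yes

Remedial: Jefferson 2/5 = 40.0%, Northgate 39/93 = 41.9% → Northgate
General: Jefferson 25/44 = 56.8%, Northgate 39/62 = 62.9% → Northgate
Honors: Jefferson 56/88 = 63.6%, Northgate 4/5 = 80.0% → Northgate
Overall: Jefferson 83/137 = 60.6%, Northgate 82/160 = 51.2% → Jefferson
Northgate wins each student group but Jefferson wins overall — the comparison reverses. Northgate's students skew toward remedial, which has a lower base rate.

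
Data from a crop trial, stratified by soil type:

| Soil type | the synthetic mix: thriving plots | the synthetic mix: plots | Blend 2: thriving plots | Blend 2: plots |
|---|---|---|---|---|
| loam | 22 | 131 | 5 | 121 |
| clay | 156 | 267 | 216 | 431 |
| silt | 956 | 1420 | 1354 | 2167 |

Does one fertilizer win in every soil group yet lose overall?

Loam: the synthetic mix 22/131 = 16.8%, Blend 2 5/121 = 4.1% → the synthetic mix
Clay: the synthetic mix 156/267 = 58.4%, Blend 2 216/431 = 50.1% → the synthetic mix
Silt: the synthetic mix 956/1420 = 67.3%, Blend 2 1354/2167 = 62.5% → the synthetic mix
Overall: the synthetic mix 1134/1818 = 62.4%, Blend 2 1575/2719 = 57.9% → the synthetic mix
The synthetic mix wins overall and in every soil group — no reversal.

No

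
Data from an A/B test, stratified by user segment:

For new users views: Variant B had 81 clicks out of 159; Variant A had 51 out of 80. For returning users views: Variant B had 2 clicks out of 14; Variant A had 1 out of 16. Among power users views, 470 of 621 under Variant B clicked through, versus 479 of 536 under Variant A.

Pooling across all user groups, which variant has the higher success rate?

New users: Variant B 81/159 = 50.9%, Variant A 51/80 = 63.8% → Variant A
Returning users: Variant B 2/14 = 14.3%, Variant A 1/16 = 6.2% → Variant B
Power users: Variant B 470/621 = 75.7%, Variant A 479/536 = 89.4% → Variant A
Overall: Variant B 553/794 = 69.6%, Variant A 531/632 = 84.0% → Variant A
(Neither sweeps every user group, but Variant A has the higher pooled rate.)

Variant A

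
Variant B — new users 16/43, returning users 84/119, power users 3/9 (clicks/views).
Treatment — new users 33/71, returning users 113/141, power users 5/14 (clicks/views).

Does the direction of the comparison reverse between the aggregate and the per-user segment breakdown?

New users: Variant B 16/43 = 37.2%, Treatment 33/71 = 46.5% → Treatment
Returning users: Variant B 84/119 = 70.6%, Treatment 113/141 = 80.1% → Treatment
Power users: Variant B 3/9 = 33.3%, Treatment 5/14 = 35.7% → Treatment
Overall: Variant B 103/171 = 60.2%, Treatment 151/226 = 66.8% → Treatment
Treatment wins overall and in every user group — no reversal.

No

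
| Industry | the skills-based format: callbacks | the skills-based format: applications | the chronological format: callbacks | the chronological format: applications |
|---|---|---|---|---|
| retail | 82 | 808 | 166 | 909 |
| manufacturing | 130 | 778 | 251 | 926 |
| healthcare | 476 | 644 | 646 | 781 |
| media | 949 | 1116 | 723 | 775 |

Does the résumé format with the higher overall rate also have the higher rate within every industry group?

Yes

Retail: the skills-based format 82/808 = 10.1%, the chronological format 166/909 = 18.3% → the chronological format
Manufacturing: the skills-based format 130/778 = 16.7%, the chronological format 251/926 = 27.1% → the chronological format
Healthcare: the skills-based format 476/644 = 73.9%, the chronological format 646/781 = 82.7% → the chronological format
Media: the skills-based format 949/1116 = 85.0%, the chronological format 723/775 = 93.3% → the chronological format
Overall: the skills-based format 1637/3346 = 48.9%, the chronological format 1786/3391 = 52.7% → the chronological format
The chronological format wins overall and in every industry group — no reversal.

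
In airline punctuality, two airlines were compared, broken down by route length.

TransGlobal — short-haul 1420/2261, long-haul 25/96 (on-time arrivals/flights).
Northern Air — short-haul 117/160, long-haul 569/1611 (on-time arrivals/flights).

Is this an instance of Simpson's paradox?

Short-haul: TransGlobal 1420/2261 = 62.8%, Northern Air 117/160 = 73.1% → Northern Air
Long-haul: TransGlobal 25/96 = 26.0%, Northern Air 569/1611 = 35.3% → Northern Air
Overall: TransGlobal 1445/2357 = 61.3%, Northern Air 686/1771 = 38.7% → TransGlobal
Northern Air wins each route group but TransGlobal wins overall — the comparison reverses. Northern Air's flights skew toward long-haul, which has a lower base rate.

Yes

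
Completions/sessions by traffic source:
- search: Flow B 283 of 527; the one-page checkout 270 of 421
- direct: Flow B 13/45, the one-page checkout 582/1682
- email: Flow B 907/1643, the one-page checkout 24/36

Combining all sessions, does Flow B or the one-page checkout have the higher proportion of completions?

Search: Flow B 283/527 = 53.7%, the one-page checkout 270/421 = 64.1% → the one-page checkout
Direct: Flow B 13/45 = 28.9%, the one-page checkout 582/1682 = 34.6% → the one-page checkout
Email: Flow B 907/1643 = 55.2%, the one-page checkout 24/36 = 66.7% → the one-page checkout
Overall: Flow B 1203/2215 = 54.3%, the one-page checkout 876/2139 = 41.0% → Flow B
(The one-page checkout wins every traffic group but Flow B wins overall — the one-page checkout's sessions skew toward the low-rate direct group.)

Flow B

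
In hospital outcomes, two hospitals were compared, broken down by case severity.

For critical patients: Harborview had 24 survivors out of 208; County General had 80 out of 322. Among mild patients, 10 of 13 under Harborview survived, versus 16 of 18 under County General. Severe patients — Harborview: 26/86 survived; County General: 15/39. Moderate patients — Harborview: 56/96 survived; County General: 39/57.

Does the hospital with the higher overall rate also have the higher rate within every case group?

Yes

Critical: Harborview 24/208 = 11.5%, County General 80/322 = 24.8% → County General
Mild: Harborview 10/13 = 76.9%, County General 16/18 = 88.9% → County General
Severe: Harborview 26/86 = 30.2%, County General 15/39 = 38.5% → County General
Moderate: Harborview 56/96 = 58.3%, County General 39/57 = 68.4% → County General
Overall: Harborview 116/403 = 28.8%, County General 150/436 = 34.4% → County General
County General wins overall and in every case group — no reversal.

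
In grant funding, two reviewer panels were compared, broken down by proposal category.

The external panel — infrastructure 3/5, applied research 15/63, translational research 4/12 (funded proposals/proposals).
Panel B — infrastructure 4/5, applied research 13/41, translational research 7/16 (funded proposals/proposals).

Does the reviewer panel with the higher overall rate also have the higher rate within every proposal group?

Infrastructure: the external panel 3/5 = 60.0%, Panel B 4/5 = 80.0% → Panel B
Applied research: the external panel 15/63 = 23.8%, Panel B 13/41 = 31.7% → Panel B
Translational research: the external panel 4/12 = 33.3%, Panel B 7/16 = 43.8% → Panel B
Overall: the external panel 22/80 = 27.5%, Panel B 24/62 = 38.7% → Panel B
Panel B wins overall and in every proposal group — no reversal.

Yes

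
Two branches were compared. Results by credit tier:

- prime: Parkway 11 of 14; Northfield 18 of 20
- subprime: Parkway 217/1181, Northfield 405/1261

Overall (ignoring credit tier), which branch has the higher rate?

Prime: Parkway 11/14 = 78.6%, Northfield 18/20 = 90.0% → Northfield
Subprime: Parkway 217/1181 = 18.4%, Northfield 405/1261 = 32.1% → Northfield
Overall: Parkway 228/1195 = 19.1%, Northfield 423/1281 = 33.0% → Northfield

Northfield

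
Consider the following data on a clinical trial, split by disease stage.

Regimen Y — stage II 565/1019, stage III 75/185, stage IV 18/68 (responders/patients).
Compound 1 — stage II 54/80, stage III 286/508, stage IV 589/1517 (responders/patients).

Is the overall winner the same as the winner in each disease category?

Stage II: Regimen Y 565/1019 = 55.4%, Compound 1 54/80 = 67.5% → Compound 1
Stage III: Regimen Y 75/185 = 40.5%, Compound 1 286/508 = 56.3% → Compound 1
Stage IV: Regimen Y 18/68 = 26.5%, Compound 1 589/1517 = 38.8% → Compound 1
Overall: Regimen Y 658/1272 = 51.7%, Compound 1 929/2105 = 44.1% → Regimen Y
Compound 1 wins each disease group but Regimen Y wins overall — the comparison reverses. Compound 1's patients skew toward stage IV, which has a lower base rate.

No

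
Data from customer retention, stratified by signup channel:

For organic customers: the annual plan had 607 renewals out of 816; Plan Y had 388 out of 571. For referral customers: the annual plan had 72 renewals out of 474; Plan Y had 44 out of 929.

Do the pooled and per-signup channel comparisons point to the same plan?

Organic: the annual plan 607/816 = 74.4%, Plan Y 388/571 = 68.0% → the annual plan
Referral: the annual plan 72/474 = 15.2%, Plan Y 44/929 = 4.7% → the annual plan
Overall: the annual plan 679/1290 = 52.6%, Plan Y 432/1500 = 28.8% → the annual plan
The annual plan wins overall and in every signup group — no reversal.

Yes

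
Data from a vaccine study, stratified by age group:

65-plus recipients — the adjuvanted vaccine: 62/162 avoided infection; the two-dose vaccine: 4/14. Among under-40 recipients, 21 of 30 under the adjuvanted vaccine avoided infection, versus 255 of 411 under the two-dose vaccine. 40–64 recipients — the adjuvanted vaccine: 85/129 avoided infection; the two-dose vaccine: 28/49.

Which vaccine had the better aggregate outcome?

65-plus: the adjuvanted vaccine 62/162 = 38.3%, the two-dose vaccine 4/14 = 28.6% → the adjuvanted vaccine
Under-40: the adjuvanted vaccine 21/30 = 70.0%, the two-dose vaccine 255/411 = 62.0% → the adjuvanted vaccine
40–64: the adjuvanted vaccine 85/129 = 65.9%, the two-dose vaccine 28/49 = 57.1% → the adjuvanted vaccine
Overall: the adjuvanted vaccine 168/321 = 52.3%, the two-dose vaccine 287/474 = 60.5% → the two-dose vaccine
(The adjuvanted vaccine wins every age group but the two-dose vaccine wins overall — the adjuvanted vaccine's recipients skew toward the low-rate 65-plus group.)

the two-dose vaccine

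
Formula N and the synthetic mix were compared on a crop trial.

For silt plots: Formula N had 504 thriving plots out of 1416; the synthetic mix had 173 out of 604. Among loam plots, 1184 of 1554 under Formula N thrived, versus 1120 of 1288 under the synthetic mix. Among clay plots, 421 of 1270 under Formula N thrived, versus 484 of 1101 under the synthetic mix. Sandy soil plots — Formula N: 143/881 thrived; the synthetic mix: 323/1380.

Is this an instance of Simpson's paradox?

Silt: Formula N 504/1416 = 35.6%, the synthetic mix 173/604 = 28.6% → Formula N
Loam: Formula N 1184/1554 = 76.2%, the synthetic mix 1120/1288 = 87.0% → the synthetic mix
Clay: Formula N 421/1270 = 33.1%, the synthetic mix 484/1101 = 44.0% → the synthetic mix
Sandy soil: Formula N 143/881 = 16.2%, the synthetic mix 323/1380 = 23.4% → the synthetic mix
Overall: Formula N 2252/5121 = 44.0%, the synthetic mix 2100/4373 = 48.0% → the synthetic mix
Neither sweeps: Formula N wins 1 of 4 groups, the synthetic mix wins 3. The synthetic mix wins overall but not every group — no Simpson reversal.

No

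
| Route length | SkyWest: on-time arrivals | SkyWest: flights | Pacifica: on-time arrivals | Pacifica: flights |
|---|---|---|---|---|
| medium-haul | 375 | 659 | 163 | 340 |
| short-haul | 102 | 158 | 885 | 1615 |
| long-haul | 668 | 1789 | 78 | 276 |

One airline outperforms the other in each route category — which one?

SkyWest

Medium-haul: SkyWest 375/659 = 56.9%, Pacifica 163/340 = 47.9% → SkyWest
Short-haul: SkyWest 102/158 = 64.6%, Pacifica 885/1615 = 54.8% → SkyWest
Long-haul: SkyWest 668/1789 = 37.3%, Pacifica 78/276 = 28.3% → SkyWest
SkyWest has the higher rate in all 3 groups.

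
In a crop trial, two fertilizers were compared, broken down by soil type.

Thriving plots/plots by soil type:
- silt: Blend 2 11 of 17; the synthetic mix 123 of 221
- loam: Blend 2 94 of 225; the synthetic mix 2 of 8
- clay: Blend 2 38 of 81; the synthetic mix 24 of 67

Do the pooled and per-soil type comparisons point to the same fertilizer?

No

Silt: Blend 2 11/17 = 64.7%, the synthetic mix 123/221 = 55.7% → Blend 2
Loam: Blend 2 94/225 = 41.8%, the synthetic mix 2/8 = 25.0% → Blend 2
Clay: Blend 2 38/81 = 46.9%, the synthetic mix 24/67 = 35.8% → Blend 2
Overall: Blend 2 143/323 = 44.3%, the synthetic mix 149/296 = 50.3% → the synthetic mix
Blend 2 wins each soil group but the synthetic mix wins overall — the comparison reverses. Blend 2's plots skew toward loam, which has a lower base rate.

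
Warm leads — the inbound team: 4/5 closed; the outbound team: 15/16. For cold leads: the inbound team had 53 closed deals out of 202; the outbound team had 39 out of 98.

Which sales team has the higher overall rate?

the outbound team

Warm: the inbound team 4/5 = 80.0%, the outbound team 15/16 = 93.8% → the outbound team
Cold: the inbound team 53/202 = 26.2%, the outbound team 39/98 = 39.8% → the outbound team
Overall: the inbound team 57/207 = 27.5%, the outbound team 54/114 = 47.4% → the outbound team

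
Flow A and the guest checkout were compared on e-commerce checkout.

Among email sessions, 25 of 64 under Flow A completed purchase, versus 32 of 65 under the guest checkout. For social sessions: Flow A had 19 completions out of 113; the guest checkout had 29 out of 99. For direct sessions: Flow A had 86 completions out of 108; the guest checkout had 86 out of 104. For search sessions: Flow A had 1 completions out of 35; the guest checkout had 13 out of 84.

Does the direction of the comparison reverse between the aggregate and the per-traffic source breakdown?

Email: Flow A 25/64 = 39.1%, the guest checkout 32/65 = 49.2% → the guest checkout
Social: Flow A 19/113 = 16.8%, the guest checkout 29/99 = 29.3% → the guest checkout
Direct: Flow A 86/108 = 79.6%, the guest checkout 86/104 = 82.7% → the guest checkout
Search: Flow A 1/35 = 2.9%, the guest checkout 13/84 = 15.5% → the guest checkout
Overall: Flow A 131/320 = 40.9%, the guest checkout 160/352 = 45.5% → the guest checkout
The guest checkout wins overall and in every traffic group — no reversal.

No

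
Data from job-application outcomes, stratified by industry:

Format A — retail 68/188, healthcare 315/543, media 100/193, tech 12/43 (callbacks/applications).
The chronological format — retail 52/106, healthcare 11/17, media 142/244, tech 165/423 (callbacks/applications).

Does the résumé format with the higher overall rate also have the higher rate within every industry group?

Retail: Format A 68/188 = 36.2%, the chronological format 52/106 = 49.1% → the chronological format
Healthcare: Format A 315/543 = 58.0%, the chronological format 11/17 = 64.7% → the chronological format
Media: Format A 100/193 = 51.8%, the chronological format 142/244 = 58.2% → the chronological format
Tech: Format A 12/43 = 27.9%, the chronological format 165/423 = 39.0% → the chronological format
Overall: Format A 495/967 = 51.2%, the chronological format 370/790 = 46.8% → Format A
The chronological format wins each industry group but Format A wins overall — the comparison reverses. The chronological format's applications skew toward tech, which has a lower base rate.

No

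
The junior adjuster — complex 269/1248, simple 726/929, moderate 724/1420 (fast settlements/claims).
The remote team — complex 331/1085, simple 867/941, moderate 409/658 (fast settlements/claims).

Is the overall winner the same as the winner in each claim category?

Complex: the junior adjuster 269/1248 = 21.6%, the remote team 331/1085 = 30.5% → the remote team
Simple: the junior adjuster 726/929 = 78.1%, the remote team 867/941 = 92.1% → the remote team
Moderate: the junior adjuster 724/1420 = 51.0%, the remote team 409/658 = 62.2% → the remote team
Overall: the junior adjuster 1719/3597 = 47.8%, the remote team 1607/2684 = 59.9% → the remote team
The remote team wins overall and in every claim group — no reversal.

Yes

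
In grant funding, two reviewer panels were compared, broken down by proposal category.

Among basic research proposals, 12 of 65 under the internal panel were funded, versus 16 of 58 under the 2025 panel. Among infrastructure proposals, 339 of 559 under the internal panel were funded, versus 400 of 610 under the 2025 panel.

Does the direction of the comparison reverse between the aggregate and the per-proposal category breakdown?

Basic research: the internal panel 12/65 = 18.5%, the 2025 panel 16/58 = 27.6% → the 2025 panel
Infrastructure: the internal panel 339/559 = 60.6%, the 2025 panel 400/610 = 65.6% → the 2025 panel
Overall: the internal panel 351/624 = 56.2%, the 2025 panel 416/668 = 62.3% → the 2025 panel
The 2025 panel wins overall and in every proposal group — no reversal.

No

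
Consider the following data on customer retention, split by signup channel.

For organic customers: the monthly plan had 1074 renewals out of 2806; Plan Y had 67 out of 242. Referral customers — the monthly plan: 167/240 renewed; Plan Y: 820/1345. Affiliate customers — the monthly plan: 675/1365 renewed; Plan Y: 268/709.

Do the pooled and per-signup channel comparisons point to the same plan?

Organic: the monthly plan 1074/2806 = 38.3%, Plan Y 67/242 = 27.7% → the monthly plan
Referral: the monthly plan 167/240 = 69.6%, Plan Y 820/1345 = 61.0% → the monthly plan
Affiliate: the monthly plan 675/1365 = 49.5%, Plan Y 268/709 = 37.8% → the monthly plan
Overall: the monthly plan 1916/4411 = 43.4%, Plan Y 1155/2296 = 50.3% → Plan Y
The monthly plan wins each signup group but Plan Y wins overall — the comparison reverses. The monthly plan's customers skew toward organic, which has a lower base rate.

No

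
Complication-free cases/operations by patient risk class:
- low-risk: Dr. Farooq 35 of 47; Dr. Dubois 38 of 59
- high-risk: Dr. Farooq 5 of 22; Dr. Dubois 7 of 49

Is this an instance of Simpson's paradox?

Low-risk: Dr. Farooq 35/47 = 74.5%, Dr. Dubois 38/59 = 64.4% → Dr. Farooq
High-risk: Dr. Farooq 5/22 = 22.7%, Dr. Dubois 7/49 = 14.3% → Dr. Farooq
Overall: Dr. Farooq 40/69 = 58.0%, Dr. Dubois 45/108 = 41.7% → Dr. Farooq
Dr. Farooq wins overall and in every patient risk group — no reversal.

No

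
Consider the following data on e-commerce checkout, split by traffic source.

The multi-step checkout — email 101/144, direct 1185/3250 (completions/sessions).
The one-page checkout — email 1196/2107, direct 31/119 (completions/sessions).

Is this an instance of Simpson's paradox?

Yes

Email: the multi-step checkout 101/144 = 70.1%, the one-page checkout 1196/2107 = 56.8% → the multi-step checkout
Direct: the multi-step checkout 1185/3250 = 36.5%, the one-page checkout 31/119 = 26.1% → the multi-step checkout
Overall: the multi-step checkout 1286/3394 = 37.9%, the one-page checkout 1227/2226 = 55.1% → the one-page checkout
The multi-step checkout wins each traffic group but the one-page checkout wins overall — the comparison reverses. The multi-step checkout's sessions skew toward direct, which has a lower base rate.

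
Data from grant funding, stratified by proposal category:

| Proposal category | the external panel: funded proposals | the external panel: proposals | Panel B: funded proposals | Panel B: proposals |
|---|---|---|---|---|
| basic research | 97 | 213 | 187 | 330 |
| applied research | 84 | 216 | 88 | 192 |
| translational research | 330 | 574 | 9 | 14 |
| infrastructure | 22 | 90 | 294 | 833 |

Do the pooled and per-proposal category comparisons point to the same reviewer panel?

Basic research: the external panel 97/213 = 45.5%, Panel B 187/330 = 56.7% → Panel B
Applied research: the external panel 84/216 = 38.9%, Panel B 88/192 = 45.8% → Panel B
Translational research: the external panel 330/574 = 57.5%, Panel B 9/14 = 64.3% → Panel B
Infrastructure: the external panel 22/90 = 24.4%, Panel B 294/833 = 35.3% → Panel B
Overall: the external panel 533/1093 = 48.8%, Panel B 578/1369 = 42.2% → the external panel
Panel B wins each proposal group but the external panel wins overall — the comparison reverses. Panel B's proposals skew toward infrastructure, which has a lower base rate.

No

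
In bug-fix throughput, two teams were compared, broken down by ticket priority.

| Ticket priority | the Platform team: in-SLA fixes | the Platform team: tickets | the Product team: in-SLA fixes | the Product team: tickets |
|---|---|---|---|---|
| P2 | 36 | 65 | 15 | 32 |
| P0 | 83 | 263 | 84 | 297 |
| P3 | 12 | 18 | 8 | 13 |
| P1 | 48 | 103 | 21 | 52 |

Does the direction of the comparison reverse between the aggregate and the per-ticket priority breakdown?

No

P2: the Platform team 36/65 = 55.4%, the Product team 15/32 = 46.9% → the Platform team
P0: the Platform team 83/263 = 31.6%, the Product team 84/297 = 28.3% → the Platform team
P3: the Platform team 12/18 = 66.7%, the Product team 8/13 = 61.5% → the Platform team
P1: the Platform team 48/103 = 46.6%, the Product team 21/52 = 40.4% → the Platform team
Overall: the Platform team 179/449 = 39.9%, the Product team 128/394 = 32.5% → the Platform team
The Platform team wins overall and in every ticket group — no reversal.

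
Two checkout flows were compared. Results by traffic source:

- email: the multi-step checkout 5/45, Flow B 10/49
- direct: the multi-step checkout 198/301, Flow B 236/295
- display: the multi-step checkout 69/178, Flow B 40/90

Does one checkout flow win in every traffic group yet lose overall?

Email: the multi-step checkout 5/45 = 11.1%, Flow B 10/49 = 20.4% → Flow B
Direct: the multi-step checkout 198/301 = 65.8%, Flow B 236/295 = 80.0% → Flow B
Display: the multi-step checkout 69/178 = 38.8%, Flow B 40/90 = 44.4% → Flow B
Overall: the multi-step checkout 272/524 = 51.9%, Flow B 286/434 = 65.9% → Flow B
Flow B wins overall and in every traffic group — no reversal.

No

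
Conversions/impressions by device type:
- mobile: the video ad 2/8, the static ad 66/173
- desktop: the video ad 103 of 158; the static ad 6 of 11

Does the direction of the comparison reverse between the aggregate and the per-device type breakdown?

Mobile: the video ad 2/8 = 25.0%, the static ad 66/173 = 38.2% → the static ad
Desktop: the video ad 103/158 = 65.2%, the static ad 6/11 = 54.5% → the video ad
Overall: the video ad 105/166 = 63.3%, the static ad 72/184 = 39.1% → the video ad
Neither sweeps: the video ad wins 1 of 2 groups, the static ad wins 1. The video ad wins overall but not every group — no Simpson reversal.

No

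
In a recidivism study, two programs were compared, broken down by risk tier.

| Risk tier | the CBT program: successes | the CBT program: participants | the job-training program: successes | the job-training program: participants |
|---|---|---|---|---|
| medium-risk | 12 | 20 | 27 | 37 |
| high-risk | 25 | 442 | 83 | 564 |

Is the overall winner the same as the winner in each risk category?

Medium-risk: the CBT program 12/20 = 60.0%, the job-training program 27/37 = 73.0% → the job-training program
High-risk: the CBT program 25/442 = 5.7%, the job-training program 83/564 = 14.7% → the job-training program
Overall: the CBT program 37/462 = 8.0%, the job-training program 110/601 = 18.3% → the job-training program
The job-training program wins overall and in every risk group — no reversal.

Yes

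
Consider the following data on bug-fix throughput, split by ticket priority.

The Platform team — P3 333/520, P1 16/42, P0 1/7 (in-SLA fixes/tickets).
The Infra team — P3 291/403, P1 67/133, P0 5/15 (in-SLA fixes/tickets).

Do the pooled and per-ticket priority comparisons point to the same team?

P3: the Platform team 333/520 = 64.0%, the Infra team 291/403 = 72.2% → the Infra team
P1: the Platform team 16/42 = 38.1%, the Infra team 67/133 = 50.4% → the Infra team
P0: the Platform team 1/7 = 14.3%, the Infra team 5/15 = 33.3% → the Infra team
Overall: the Platform team 350/569 = 61.5%, the Infra team 363/551 = 65.9% → the Infra team
The Infra team wins overall and in every ticket group — no reversal.

Yes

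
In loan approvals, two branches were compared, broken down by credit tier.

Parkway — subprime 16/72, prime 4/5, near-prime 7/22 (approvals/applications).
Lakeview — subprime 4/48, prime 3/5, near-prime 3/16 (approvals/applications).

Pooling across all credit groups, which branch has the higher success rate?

Parkway

Subprime: Parkway 16/72 = 22.2%, Lakeview 4/48 = 8.3% → Parkway
Prime: Parkway 4/5 = 80.0%, Lakeview 3/5 = 60.0% → Parkway
Near-prime: Parkway 7/22 = 31.8%, Lakeview 3/16 = 18.8% → Parkway
Overall: Parkway 27/99 = 27.3%, Lakeview 10/69 = 14.5% → Parkway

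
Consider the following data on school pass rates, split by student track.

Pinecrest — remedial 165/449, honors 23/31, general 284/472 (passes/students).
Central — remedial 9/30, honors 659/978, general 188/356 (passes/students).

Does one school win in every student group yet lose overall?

Yes

Remedial: Pinecrest 165/449 = 36.7%, Central 9/30 = 30.0% → Pinecrest
Honors: Pinecrest 23/31 = 74.2%, Central 659/978 = 67.4% → Pinecrest
General: Pinecrest 284/472 = 60.2%, Central 188/356 = 52.8% → Pinecrest
Overall: Pinecrest 472/952 = 49.6%, Central 856/1364 = 62.8% → Central
Pinecrest wins each student group but Central wins overall — the comparison reverses. Pinecrest's students skew toward remedial, which has a lower base rate.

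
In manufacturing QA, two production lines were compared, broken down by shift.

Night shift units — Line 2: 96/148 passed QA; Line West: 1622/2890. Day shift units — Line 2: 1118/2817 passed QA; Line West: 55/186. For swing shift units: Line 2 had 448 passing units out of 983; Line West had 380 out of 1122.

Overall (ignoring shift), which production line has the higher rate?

Night shift: Line 2 96/148 = 64.9%, Line West 1622/2890 = 56.1% → Line 2
Day shift: Line 2 1118/2817 = 39.7%, Line West 55/186 = 29.6% → Line 2
Swing shift: Line 2 448/983 = 45.6%, Line West 380/1122 = 33.9% → Line 2
Overall: Line 2 1662/3948 = 42.1%, Line West 2057/4198 = 49.0% → Line West
(Line 2 wins every shift group but Line West wins overall — Line 2's units skew toward the low-rate day shift group.)

Line West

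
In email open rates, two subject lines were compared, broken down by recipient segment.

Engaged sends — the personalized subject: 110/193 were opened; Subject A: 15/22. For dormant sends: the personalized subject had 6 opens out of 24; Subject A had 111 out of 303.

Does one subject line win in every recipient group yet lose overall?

Yes

Engaged: the personalized subject 110/193 = 57.0%, Subject A 15/22 = 68.2% → Subject A
Dormant: the personalized subject 6/24 = 25.0%, Subject A 111/303 = 36.6% → Subject A
Overall: the personalized subject 116/217 = 53.5%, Subject A 126/325 = 38.8% → the personalized subject
Subject A wins each recipient group but the personalized subject wins overall — the comparison reverses. Subject A's sends skew toward dormant, which has a lower base rate.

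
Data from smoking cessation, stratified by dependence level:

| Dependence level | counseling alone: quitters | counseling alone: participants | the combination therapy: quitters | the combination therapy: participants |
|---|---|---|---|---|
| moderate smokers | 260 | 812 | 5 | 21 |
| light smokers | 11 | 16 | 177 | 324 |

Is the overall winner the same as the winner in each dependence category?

No

Moderate smokers: counseling alone 260/812 = 32.0%, the combination therapy 5/21 = 23.8% → counseling alone
Light smokers: counseling alone 11/16 = 68.8%, the combination therapy 177/324 = 54.6% → counseling alone
Overall: counseling alone 271/828 = 32.7%, the combination therapy 182/345 = 52.8% → the combination therapy
Counseling alone wins each dependence group but the combination therapy wins overall — the comparison reverses. Counseling alone's participants skew toward moderate smokers, which has a lower base rate.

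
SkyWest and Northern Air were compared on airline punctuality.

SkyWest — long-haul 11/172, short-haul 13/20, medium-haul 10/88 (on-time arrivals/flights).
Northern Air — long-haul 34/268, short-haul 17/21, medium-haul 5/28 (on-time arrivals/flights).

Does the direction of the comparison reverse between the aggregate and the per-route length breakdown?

Long-haul: SkyWest 11/172 = 6.4%, Northern Air 34/268 = 12.7% → Northern Air
Short-haul: SkyWest 13/20 = 65.0%, Northern Air 17/21 = 81.0% → Northern Air
Medium-haul: SkyWest 10/88 = 11.4%, Northern Air 5/28 = 17.9% → Northern Air
Overall: SkyWest 34/280 = 12.1%, Northern Air 56/317 = 17.7% → Northern Air
Northern Air wins overall and in every route group — no reversal.

No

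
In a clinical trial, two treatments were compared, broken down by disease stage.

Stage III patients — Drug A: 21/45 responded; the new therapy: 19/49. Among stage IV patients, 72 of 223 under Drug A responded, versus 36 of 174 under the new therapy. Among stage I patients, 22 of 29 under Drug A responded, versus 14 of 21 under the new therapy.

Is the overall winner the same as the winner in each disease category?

Stage III: Drug A 21/45 = 46.7%, the new therapy 19/49 = 38.8% → Drug A
Stage IV: Drug A 72/223 = 32.3%, the new therapy 36/174 = 20.7% → Drug A
Stage I: Drug A 22/29 = 75.9%, the new therapy 14/21 = 66.7% → Drug A
Overall: Drug A 115/297 = 38.7%, the new therapy 69/244 = 28.3% → Drug A
Drug A wins overall and in every disease group — no reversal.

Yes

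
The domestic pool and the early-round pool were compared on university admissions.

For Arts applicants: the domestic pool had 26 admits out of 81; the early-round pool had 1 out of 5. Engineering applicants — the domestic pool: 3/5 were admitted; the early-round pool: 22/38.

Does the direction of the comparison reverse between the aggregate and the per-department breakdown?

Yes

Arts: the domestic pool 26/81 = 32.1%, the early-round pool 1/5 = 20.0% → the domestic pool
Engineering: the domestic pool 3/5 = 60.0%, the early-round pool 22/38 = 57.9% → the domestic pool
Overall: the domestic pool 29/86 = 33.7%, the early-round pool 23/43 = 53.5% → the early-round pool
The domestic pool wins each department group but the early-round pool wins overall — the comparison reverses. The domestic pool's applicants skew toward Arts, which has a lower base rate.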